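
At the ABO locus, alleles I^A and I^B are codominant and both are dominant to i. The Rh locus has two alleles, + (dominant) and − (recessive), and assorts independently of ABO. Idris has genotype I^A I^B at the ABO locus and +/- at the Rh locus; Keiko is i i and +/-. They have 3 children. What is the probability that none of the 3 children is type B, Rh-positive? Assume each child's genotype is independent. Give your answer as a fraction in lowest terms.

ABO cross I^A I^B × i i → 1/2 A, 1/2 B.
Rh cross +/- × +/- → 3/4 Rh+, 1/4 Rh-; so P(type B, Rh-positive) = 1/2 × 3/4 = 3/8 per child.
P(not type B, Rh-positive) = 5/8 for one child; (5/8)^3 = 125/512.

125/512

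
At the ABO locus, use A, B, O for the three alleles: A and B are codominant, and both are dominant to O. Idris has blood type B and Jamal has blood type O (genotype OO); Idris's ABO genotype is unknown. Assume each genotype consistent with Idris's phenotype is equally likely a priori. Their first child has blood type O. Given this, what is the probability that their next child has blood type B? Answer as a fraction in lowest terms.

Possible genotypes: Idris ∈ {BB, BO}; Jamal ∈ {OO}.
Weight each parental genotype pair by prior × P(type-O child):
  BO × OO: posterior weight 1; P(next child type B) = 1/2.
Weighted sum = 1/2.

1/2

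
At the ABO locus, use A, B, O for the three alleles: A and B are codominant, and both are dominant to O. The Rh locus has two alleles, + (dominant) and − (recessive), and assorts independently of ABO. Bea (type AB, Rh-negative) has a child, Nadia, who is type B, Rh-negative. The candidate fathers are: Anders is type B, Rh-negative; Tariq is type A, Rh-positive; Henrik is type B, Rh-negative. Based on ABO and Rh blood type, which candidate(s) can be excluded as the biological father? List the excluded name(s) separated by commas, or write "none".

A candidate is excluded only if no genotype consistent with his phenotype could produce a type B, Rh-negative child with a type AB, Rh-negative mother.
Every candidate has at least one consistent genotype combination, so none can be excluded.

none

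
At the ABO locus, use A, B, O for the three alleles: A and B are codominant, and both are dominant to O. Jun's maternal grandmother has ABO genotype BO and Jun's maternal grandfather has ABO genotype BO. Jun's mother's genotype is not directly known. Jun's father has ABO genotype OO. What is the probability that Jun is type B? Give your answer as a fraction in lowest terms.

1/2

Jun's mother's ABO genotype from BO × BO: 1/4 BB, 1/2 BO, 1/4 OO.
Crossing each possibility with the father OO and summing P(type B): 1/4·1 + 1/2·1/2 + 1/4·0 = 1/2.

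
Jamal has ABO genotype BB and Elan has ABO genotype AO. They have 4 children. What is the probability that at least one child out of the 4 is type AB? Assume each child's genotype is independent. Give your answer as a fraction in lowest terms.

ABO cross BB × AO → 1/2 B, 1/2 AB.
So P(type AB) = 1/2 per child.
P(none) = (1/2)^4 = 1/16; P(at least one) = 1 − 1/16 = 15/16.

15/16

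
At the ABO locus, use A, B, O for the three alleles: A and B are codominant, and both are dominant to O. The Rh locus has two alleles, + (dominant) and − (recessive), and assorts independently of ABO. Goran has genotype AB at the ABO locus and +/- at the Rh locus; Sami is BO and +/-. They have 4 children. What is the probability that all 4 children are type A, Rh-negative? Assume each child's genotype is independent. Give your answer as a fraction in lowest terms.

1/65536

ABO cross AB × BO → 1/4 A, 1/2 B, 1/4 AB.
Rh cross +/- × +/- → 3/4 Rh+, 1/4 Rh-; so P(type A, Rh-negative) = 1/4 × 1/4 = 1/16 per child.
All 4 independent: (1/16)^4 = 1/65536.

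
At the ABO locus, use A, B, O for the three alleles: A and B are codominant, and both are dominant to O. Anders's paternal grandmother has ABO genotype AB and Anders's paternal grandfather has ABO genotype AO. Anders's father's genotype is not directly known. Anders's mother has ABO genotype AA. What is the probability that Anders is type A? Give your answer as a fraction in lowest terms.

3/4

Anders's father's ABO genotype from AB × AO: 1/4 AA, 1/4 AB, 1/4 AO, 1/4 BO.
Crossing each possibility with the mother AA and summing P(type A): 1/4·1 + 1/4·1/2 + 1/4·1 + 1/4·1/2 = 3/4.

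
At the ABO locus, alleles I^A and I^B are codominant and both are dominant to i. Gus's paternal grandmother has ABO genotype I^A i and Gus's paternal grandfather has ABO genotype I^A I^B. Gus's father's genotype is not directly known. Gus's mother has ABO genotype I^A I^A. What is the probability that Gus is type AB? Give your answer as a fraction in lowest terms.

1/4

Gus's father's ABO genotype from I^A i × I^A I^B: 1/4 I^A I^A, 1/4 I^A I^B, 1/4 I^A i, 1/4 I^B i.
Crossing each possibility with the mother I^A I^A and summing P(type AB): 1/4·0 + 1/4·1/2 + 1/4·0 + 1/4·1/2 = 1/4.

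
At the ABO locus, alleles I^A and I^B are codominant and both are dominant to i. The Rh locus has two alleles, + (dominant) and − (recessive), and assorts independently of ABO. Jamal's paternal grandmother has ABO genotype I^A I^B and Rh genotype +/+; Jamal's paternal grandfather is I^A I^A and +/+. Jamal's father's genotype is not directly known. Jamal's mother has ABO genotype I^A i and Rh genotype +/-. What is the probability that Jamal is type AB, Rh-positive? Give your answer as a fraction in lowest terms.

Jamal's father's ABO genotype from I^A I^B × I^A I^A: 1/2 I^A I^A, 1/2 I^A I^B.
Crossing each possibility with the mother I^A i and summing P(type AB): 1/2·0 + 1/2·1/4 = 1/8.
Similarly for Rh via the father's Rh distribution: P(Rh+) = 1.
Independent loci: 1/8 × 1 = 1/8.

1/8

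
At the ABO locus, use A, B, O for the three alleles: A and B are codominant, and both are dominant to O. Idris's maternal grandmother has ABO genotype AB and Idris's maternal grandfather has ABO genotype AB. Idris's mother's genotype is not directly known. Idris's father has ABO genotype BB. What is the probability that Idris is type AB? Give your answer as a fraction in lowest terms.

Idris's mother's ABO genotype from AB × AB: 1/4 AA, 1/2 AB, 1/4 BB.
Crossing each possibility with the father BB and summing P(type AB): 1/4·1 + 1/2·1/2 + 1/4·0 = 1/2.

1/2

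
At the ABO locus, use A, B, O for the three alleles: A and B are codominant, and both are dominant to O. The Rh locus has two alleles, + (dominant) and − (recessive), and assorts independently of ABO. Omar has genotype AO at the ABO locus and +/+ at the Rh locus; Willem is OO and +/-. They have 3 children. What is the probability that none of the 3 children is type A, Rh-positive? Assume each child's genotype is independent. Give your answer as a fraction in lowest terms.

ABO cross AO × OO → 1/2 O, 1/2 A.
Rh cross +/+ × +/- → 1 Rh+; so P(type A, Rh-positive) = 1/2 × 1 = 1/2 per child.
P(not type A, Rh-positive) = 1/2 for one child; (1/2)^3 = 1/8.

1/8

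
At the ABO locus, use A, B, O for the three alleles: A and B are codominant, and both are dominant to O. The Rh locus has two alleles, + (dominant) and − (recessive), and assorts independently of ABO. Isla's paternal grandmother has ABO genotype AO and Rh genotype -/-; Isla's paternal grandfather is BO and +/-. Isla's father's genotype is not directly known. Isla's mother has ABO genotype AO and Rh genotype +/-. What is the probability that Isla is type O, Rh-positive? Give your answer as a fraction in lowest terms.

5/32

Isla's father's ABO genotype from AO × BO: 1/4 AB, 1/4 AO, 1/4 BO, 1/4 OO.
Crossing each possibility with the mother AO and summing P(type O): 1/4·0 + 1/4·1/4 + 1/4·1/4 + 1/4·1/2 = 1/4.
Similarly for Rh via the father's Rh distribution: P(Rh+) = 5/8.
Independent loci: 1/4 × 5/8 = 5/32.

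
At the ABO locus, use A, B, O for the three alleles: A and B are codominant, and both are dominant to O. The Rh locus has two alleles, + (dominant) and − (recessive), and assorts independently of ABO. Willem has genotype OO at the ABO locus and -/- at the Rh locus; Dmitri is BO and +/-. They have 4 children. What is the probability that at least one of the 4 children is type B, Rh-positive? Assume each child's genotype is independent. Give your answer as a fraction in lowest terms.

175/256

ABO cross OO × BO → 1/2 O, 1/2 B.
Rh cross -/- × +/- → 1/2 Rh+, 1/2 Rh-; so P(type B, Rh-positive) = 1/2 × 1/2 = 1/4 per child.
P(none) = (3/4)^4 = 81/256; P(at least one) = 1 − 81/256 = 175/256.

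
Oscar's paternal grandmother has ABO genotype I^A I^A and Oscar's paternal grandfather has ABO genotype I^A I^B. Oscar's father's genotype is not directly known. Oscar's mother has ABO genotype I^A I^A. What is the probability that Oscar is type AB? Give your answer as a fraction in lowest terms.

Oscar's father's ABO genotype from I^A I^A × I^A I^B: 1/2 I^A I^A, 1/2 I^A I^B.
Crossing each possibility with the mother I^A I^A and summing P(type AB): 1/2·0 + 1/2·1/2 = 1/4.

1/4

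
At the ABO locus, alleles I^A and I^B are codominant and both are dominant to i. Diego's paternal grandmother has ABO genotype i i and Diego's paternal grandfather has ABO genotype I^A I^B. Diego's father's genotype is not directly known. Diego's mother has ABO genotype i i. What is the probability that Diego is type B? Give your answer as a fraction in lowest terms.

1/4

Diego's father's ABO genotype from i i × I^A I^B: 1/2 I^A i, 1/2 I^B i.
Crossing each possibility with the mother i i and summing P(type B): 1/2·0 + 1/2·1/2 = 1/4.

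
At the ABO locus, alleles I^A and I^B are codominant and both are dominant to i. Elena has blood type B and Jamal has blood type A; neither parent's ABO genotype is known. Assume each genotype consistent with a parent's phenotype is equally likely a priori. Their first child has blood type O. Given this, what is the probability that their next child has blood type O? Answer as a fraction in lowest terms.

1/4

Possible genotypes: Elena ∈ {I^B I^B, I^B i}; Jamal ∈ {I^A I^A, I^A i}.
Weight each parental genotype pair by prior × P(type-O child):
  I^B i × I^A i: posterior weight 1; P(next child type O) = 1/4.
Weighted sum = 1/4.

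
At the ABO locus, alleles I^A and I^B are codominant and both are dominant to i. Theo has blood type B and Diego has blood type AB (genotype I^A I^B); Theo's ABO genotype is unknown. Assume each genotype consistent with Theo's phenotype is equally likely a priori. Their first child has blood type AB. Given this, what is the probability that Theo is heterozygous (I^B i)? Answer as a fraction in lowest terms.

Possible genotypes: Theo ∈ {I^B I^B, I^B i}; Diego ∈ {I^A I^B}.
Weight each parental genotype pair by prior × P(type-AB child):
  I^B I^B × I^A I^B: posterior weight 2/3.
  I^B i × I^A I^B: posterior weight 1/3.
Sum the posterior weight over pairs where Theo is I^B i: 1/3.

1/3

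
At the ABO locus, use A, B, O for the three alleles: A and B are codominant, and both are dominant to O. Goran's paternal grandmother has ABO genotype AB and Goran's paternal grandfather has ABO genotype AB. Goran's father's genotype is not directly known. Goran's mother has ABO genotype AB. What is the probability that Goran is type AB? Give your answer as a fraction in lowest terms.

1/2

Goran's father's ABO genotype from AB × AB: 1/4 AA, 1/2 AB, 1/4 BB.
Crossing each possibility with the mother AB and summing P(type AB): 1/4·1/2 + 1/2·1/2 + 1/4·1/2 = 1/2.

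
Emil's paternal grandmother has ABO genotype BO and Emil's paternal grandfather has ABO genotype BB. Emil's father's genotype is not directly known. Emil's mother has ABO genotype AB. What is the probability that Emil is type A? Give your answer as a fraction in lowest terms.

1/8

Emil's father's ABO genotype from BO × BB: 1/2 BB, 1/2 BO.
Crossing each possibility with the mother AB and summing P(type A): 1/2·0 + 1/2·1/4 = 1/8.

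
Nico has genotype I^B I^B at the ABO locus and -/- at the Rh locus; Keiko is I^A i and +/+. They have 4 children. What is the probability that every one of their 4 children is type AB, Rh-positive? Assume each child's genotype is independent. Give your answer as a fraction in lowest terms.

ABO cross I^B I^B × I^A i → 1/2 B, 1/2 AB.
Rh cross -/- × +/+ → 1 Rh+; so P(type AB, Rh-positive) = 1/2 × 1 = 1/2 per child.
All 4 independent: (1/2)^4 = 1/16.

1/16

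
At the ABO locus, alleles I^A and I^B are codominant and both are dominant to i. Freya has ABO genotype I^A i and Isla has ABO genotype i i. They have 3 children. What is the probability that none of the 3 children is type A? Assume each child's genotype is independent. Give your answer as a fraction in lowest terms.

ABO cross I^A i × i i → 1/2 O, 1/2 A.
So P(type A) = 1/2 per child.
P(not type A) = 1/2 for one child; (1/2)^3 = 1/8.

1/8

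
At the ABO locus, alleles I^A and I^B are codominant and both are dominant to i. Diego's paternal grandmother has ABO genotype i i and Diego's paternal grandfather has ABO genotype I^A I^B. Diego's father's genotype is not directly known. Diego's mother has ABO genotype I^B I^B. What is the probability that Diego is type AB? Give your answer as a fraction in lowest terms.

1/4

Diego's father's ABO genotype from i i × I^A I^B: 1/2 I^A i, 1/2 I^B i.
Crossing each possibility with the mother I^B I^B and summing P(type AB): 1/2·1/2 + 1/2·0 = 1/4.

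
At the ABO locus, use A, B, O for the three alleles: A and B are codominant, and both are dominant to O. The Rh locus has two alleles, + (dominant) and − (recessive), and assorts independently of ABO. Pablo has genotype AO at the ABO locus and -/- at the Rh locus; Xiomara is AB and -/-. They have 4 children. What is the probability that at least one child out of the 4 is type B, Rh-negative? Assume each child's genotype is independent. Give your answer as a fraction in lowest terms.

175/256

ABO cross AO × AB → 1/2 A, 1/4 B, 1/4 AB.
Rh cross -/- × -/- → 1 Rh-; so P(type B, Rh-negative) = 1/4 × 1 = 1/4 per child.
P(none) = (3/4)^4 = 81/256; P(at least one) = 1 − 81/256 = 175/256.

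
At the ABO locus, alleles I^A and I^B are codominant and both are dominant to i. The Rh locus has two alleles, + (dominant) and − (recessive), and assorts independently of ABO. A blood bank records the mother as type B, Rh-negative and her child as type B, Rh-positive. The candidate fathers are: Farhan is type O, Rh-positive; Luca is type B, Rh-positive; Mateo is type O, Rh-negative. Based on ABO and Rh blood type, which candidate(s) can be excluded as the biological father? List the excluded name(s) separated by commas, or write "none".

Mateo

A candidate is excluded only if no genotype consistent with his phenotype could produce a type B, Rh-positive child with a type B, Rh-negative mother.
Mateo (type O, Rh-): no genotype consistent with that phenotype can produce a type-B Rh+ child with a type-B mother.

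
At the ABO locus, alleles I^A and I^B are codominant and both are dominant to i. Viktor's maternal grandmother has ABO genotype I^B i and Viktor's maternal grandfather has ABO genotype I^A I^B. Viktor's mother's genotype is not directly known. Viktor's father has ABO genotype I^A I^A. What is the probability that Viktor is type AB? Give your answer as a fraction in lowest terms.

Viktor's mother's ABO genotype from I^B i × I^A I^B: 1/4 I^A I^B, 1/4 I^A i, 1/4 I^B I^B, 1/4 I^B i.
Crossing each possibility with the father I^A I^A and summing P(type AB): 1/4·1/2 + 1/4·0 + 1/4·1 + 1/4·1/2 = 1/2.

1/2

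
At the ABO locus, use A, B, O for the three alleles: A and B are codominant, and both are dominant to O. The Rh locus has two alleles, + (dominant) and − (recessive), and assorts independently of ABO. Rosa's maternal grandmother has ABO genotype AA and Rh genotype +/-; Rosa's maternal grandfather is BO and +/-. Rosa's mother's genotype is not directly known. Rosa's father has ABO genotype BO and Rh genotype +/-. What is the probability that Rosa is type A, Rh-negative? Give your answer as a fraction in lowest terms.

Rosa's mother's ABO genotype from AA × BO: 1/2 AB, 1/2 AO.
Crossing each possibility with the father BO and summing P(type A): 1/2·1/4 + 1/2·1/4 = 1/4.
Similarly for Rh via the mother's Rh distribution: P(Rh-) = 1/4.
Independent loci: 1/4 × 1/4 = 1/16.

1/16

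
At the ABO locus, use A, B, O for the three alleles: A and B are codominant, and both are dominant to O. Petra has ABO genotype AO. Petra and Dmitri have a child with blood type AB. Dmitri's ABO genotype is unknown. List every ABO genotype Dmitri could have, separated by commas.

AB, BB, BO

For each candidate genotype of Dmitri, check whether crossing it with AO can produce every observed child phenotype.
  AA → possible child types {A} ✗
  AB → possible child types {A, B, AB} ✓
  AO → possible child types {O, A} ✗
  BB → possible child types {B, AB} ✓
  BO → possible child types {O, A, B, AB} ✓
  OO → possible child types {O, A} ✗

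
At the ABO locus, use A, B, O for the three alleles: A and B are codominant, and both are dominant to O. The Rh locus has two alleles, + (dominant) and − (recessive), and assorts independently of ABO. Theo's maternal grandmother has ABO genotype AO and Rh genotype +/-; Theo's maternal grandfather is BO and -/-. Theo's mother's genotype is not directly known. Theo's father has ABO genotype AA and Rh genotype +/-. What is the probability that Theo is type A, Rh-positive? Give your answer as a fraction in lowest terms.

15/32

Theo's mother's ABO genotype from AO × BO: 1/4 AB, 1/4 AO, 1/4 BO, 1/4 OO.
Crossing each possibility with the father AA and summing P(type A): 1/4·1/2 + 1/4·1 + 1/4·1/2 + 1/4·1 = 3/4.
Similarly for Rh via the mother's Rh distribution: P(Rh+) = 5/8.
Independent loci: 3/4 × 5/8 = 15/32.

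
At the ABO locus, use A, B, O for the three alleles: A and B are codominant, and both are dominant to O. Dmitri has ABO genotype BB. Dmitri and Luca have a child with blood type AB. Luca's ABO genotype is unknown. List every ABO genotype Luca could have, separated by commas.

AA, AB, AO

For each candidate genotype of Luca, check whether crossing it with BB can produce every observed child phenotype.
  AA → possible child types {AB} ✓
  AB → possible child types {B, AB} ✓
  AO → possible child types {B, AB} ✓
  BB → possible child types {B} ✗
  BO → possible child types {B} ✗
  OO → possible child types {B} ✗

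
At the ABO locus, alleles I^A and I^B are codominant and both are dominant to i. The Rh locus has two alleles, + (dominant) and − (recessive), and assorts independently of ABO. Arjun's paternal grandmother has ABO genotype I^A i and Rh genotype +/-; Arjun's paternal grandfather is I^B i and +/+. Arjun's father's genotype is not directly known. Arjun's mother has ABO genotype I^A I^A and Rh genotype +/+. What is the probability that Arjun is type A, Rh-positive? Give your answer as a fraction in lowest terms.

Arjun's father's ABO genotype from I^A i × I^B i: 1/4 I^A I^B, 1/4 I^A i, 1/4 I^B i, 1/4 i i.
Crossing each possibility with the mother I^A I^A and summing P(type A): 1/4·1/2 + 1/4·1 + 1/4·1/2 + 1/4·1 = 3/4.
Similarly for Rh via the father's Rh distribution: P(Rh+) = 1.
Independent loci: 3/4 × 1 = 3/4.

3/4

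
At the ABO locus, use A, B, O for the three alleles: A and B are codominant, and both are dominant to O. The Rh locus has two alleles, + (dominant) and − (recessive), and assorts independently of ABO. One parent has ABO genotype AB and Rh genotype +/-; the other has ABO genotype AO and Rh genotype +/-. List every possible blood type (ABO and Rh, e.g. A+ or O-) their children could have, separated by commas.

A+, A-, B+, B-, AB+, AB-

Gametes from AB × AO give offspring ABO genotypes AA, AB, AO, BO, i.e. phenotypes A, B, AB.
Rh cross +/- × +/- → phenotypes Rh+, Rh-.
Combining independently: A+, A-, B+, B-, AB+, AB-.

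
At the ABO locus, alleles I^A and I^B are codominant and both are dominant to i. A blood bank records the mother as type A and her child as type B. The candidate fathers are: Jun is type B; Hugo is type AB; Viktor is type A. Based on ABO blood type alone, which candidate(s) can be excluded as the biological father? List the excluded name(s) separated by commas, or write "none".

A candidate is excluded only if no genotype consistent with his phenotype could produce a type B child with a type A mother.
Viktor (type A): no genotype consistent with that phenotype can produce a type-B child with a type-A mother.

Viktor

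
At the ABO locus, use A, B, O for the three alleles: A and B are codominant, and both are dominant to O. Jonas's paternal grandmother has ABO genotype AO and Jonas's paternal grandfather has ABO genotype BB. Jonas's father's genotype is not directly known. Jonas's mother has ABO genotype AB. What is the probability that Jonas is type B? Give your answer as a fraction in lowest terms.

Jonas's father's ABO genotype from AO × BB: 1/2 AB, 1/2 BO.
Crossing each possibility with the mother AB and summing P(type B): 1/2·1/4 + 1/2·1/2 = 3/8.

3/8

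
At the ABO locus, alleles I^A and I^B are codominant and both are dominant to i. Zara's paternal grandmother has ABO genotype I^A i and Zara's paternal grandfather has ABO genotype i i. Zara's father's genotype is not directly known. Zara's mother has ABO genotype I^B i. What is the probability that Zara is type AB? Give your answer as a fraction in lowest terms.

Zara's father's ABO genotype from I^A i × i i: 1/2 I^A i, 1/2 i i.
Crossing each possibility with the mother I^B i and summing P(type AB): 1/2·1/4 + 1/2·0 = 1/8.

1/8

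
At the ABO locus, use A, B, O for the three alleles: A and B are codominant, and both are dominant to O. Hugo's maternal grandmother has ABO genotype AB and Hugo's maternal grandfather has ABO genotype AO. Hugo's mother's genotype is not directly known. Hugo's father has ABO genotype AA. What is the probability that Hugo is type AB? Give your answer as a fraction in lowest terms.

Hugo's mother's ABO genotype from AB × AO: 1/4 AA, 1/4 AB, 1/4 AO, 1/4 BO.
Crossing each possibility with the father AA and summing P(type AB): 1/4·0 + 1/4·1/2 + 1/4·0 + 1/4·1/2 = 1/4.

1/4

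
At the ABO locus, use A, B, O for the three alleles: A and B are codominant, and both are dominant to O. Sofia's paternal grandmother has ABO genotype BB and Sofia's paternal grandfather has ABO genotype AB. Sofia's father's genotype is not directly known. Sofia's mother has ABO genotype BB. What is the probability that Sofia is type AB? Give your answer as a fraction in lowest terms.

Sofia's father's ABO genotype from BB × AB: 1/2 AB, 1/2 BB.
Crossing each possibility with the mother BB and summing P(type AB): 1/2·1/2 + 1/2·0 = 1/4.

1/4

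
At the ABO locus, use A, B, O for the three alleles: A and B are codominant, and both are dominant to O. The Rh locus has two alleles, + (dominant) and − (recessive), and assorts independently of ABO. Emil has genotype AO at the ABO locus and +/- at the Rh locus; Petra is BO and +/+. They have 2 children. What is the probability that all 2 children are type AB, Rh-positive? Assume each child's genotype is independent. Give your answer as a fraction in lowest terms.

ABO cross AO × BO → 1/4 O, 1/4 A, 1/4 B, 1/4 AB.
Rh cross +/- × +/+ → 1 Rh+; so P(type AB, Rh-positive) = 1/4 × 1 = 1/4 per child.
All 2 independent: (1/4)^2 = 1/16.

1/16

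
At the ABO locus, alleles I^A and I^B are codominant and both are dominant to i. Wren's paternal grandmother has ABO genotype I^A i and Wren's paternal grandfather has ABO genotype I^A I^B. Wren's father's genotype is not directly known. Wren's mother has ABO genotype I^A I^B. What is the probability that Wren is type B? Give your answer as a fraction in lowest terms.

Wren's father's ABO genotype from I^A i × I^A I^B: 1/4 I^A I^A, 1/4 I^A I^B, 1/4 I^A i, 1/4 I^B i.
Crossing each possibility with the mother I^A I^B and summing P(type B): 1/4·0 + 1/4·1/4 + 1/4·1/4 + 1/4·1/2 = 1/4.

1/4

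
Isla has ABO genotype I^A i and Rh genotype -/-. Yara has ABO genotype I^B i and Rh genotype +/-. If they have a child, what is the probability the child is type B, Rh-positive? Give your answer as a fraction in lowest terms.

ABO cross I^A i × I^B i → offspring phenotypes: 1/4 O, 1/4 A, 1/4 B, 1/4 AB.
Rh cross -/- × +/- → 1/2 Rh+, 1/2 Rh-.
Independent loci: P(type B, Rh-positive) = 1/4 × 1/2 = 1/8.

1/8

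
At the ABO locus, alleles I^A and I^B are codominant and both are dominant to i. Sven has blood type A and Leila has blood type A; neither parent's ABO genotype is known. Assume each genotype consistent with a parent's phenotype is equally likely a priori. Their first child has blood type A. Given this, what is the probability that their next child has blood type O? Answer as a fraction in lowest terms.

1/20

Possible genotypes: Sven ∈ {I^A I^A, I^A i}; Leila ∈ {I^A I^A, I^A i}.
Weight each parental genotype pair by prior × P(type-A child):
  I^A I^A × I^A I^A: posterior weight 4/15; P(next child type O) = 0.
  I^A I^A × I^A i: posterior weight 4/15; P(next child type O) = 0.
  I^A i × I^A I^A: posterior weight 4/15; P(next child type O) = 0.
  I^A i × I^A i: posterior weight 1/5; P(next child type O) = 1/4.
Weighted sum = 1/20.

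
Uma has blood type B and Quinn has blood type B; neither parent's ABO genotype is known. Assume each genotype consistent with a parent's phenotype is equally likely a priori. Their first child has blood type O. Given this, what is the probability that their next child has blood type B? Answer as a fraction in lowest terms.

3/4

Possible genotypes: Uma ∈ {I^B I^B, I^B i}; Quinn ∈ {I^B I^B, I^B i}.
Weight each parental genotype pair by prior × P(type-O child):
  I^B i × I^B i: posterior weight 1; P(next child type B) = 3/4.
Weighted sum = 3/4.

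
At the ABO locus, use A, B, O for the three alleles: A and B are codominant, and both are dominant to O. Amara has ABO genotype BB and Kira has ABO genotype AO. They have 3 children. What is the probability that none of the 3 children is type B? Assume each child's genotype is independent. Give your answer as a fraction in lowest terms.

ABO cross BB × AO → 1/2 B, 1/2 AB.
So P(type B) = 1/2 per child.
P(not type B) = 1/2 for one child; (1/2)^3 = 1/8.

1/8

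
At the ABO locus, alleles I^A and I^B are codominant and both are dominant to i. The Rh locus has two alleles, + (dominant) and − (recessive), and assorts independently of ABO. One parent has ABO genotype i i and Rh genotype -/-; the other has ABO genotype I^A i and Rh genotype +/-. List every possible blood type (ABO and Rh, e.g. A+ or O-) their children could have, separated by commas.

Gametes from i i × I^A i give offspring ABO genotypes I^A i, i i, i.e. phenotypes O, A.
Rh cross -/- × +/- → phenotypes Rh+, Rh-.
Combining independently: O+, O-, A+, A-.

O+, O-, A+, A-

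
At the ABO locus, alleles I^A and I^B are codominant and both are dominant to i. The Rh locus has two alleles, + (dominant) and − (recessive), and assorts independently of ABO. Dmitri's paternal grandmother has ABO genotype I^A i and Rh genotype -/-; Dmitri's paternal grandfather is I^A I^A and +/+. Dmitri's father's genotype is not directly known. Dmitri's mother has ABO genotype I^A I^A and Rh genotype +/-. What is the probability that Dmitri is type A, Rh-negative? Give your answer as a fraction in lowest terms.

Dmitri's father's ABO genotype from I^A i × I^A I^A: 1/2 I^A I^A, 1/2 I^A i.
Crossing each possibility with the mother I^A I^A and summing P(type A): 1/2·1 + 1/2·1 = 1.
Similarly for Rh via the father's Rh distribution: P(Rh-) = 1/4.
Independent loci: 1 × 1/4 = 1/4.

1/4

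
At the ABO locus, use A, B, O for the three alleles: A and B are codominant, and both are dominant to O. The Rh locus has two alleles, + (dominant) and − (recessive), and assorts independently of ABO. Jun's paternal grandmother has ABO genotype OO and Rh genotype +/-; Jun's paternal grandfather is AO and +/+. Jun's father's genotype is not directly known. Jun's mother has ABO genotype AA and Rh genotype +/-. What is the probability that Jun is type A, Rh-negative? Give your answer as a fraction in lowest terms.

1/8

Jun's father's ABO genotype from OO × AO: 1/2 AO, 1/2 OO.
Crossing each possibility with the mother AA and summing P(type A): 1/2·1 + 1/2·1 = 1.
Similarly for Rh via the father's Rh distribution: P(Rh-) = 1/8.
Independent loci: 1 × 1/8 = 1/8.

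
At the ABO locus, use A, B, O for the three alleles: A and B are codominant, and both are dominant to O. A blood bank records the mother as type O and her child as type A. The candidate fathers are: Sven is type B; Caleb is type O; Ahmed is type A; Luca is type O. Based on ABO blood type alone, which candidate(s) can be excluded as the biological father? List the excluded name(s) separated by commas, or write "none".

Sven, Caleb, Luca

A candidate is excluded only if no genotype consistent with his phenotype could produce a type A child with a type O mother.
Sven (type B): no genotype consistent with that phenotype can produce a type-A child with a type-O mother.
Caleb (type O): no genotype consistent with that phenotype can produce a type-A child with a type-O mother.
Luca (type O): no genotype consistent with that phenotype can produce a type-A child with a type-O mother.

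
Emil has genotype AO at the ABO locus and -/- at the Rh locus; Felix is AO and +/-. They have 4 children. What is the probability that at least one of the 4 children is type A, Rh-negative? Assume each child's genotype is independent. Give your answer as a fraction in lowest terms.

ABO cross AO × AO → 1/4 O, 3/4 A.
Rh cross -/- × +/- → 1/2 Rh+, 1/2 Rh-; so P(type A, Rh-negative) = 3/4 × 1/2 = 3/8 per child.
P(none) = (5/8)^4 = 625/4096; P(at least one) = 1 − 625/4096 = 3471/4096.

3471/4096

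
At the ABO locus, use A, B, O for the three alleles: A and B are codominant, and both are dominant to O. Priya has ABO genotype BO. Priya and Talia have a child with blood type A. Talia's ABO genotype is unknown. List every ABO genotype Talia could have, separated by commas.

AA, AB, AO

For each candidate genotype of Talia, check whether crossing it with BO can produce every observed child phenotype.
  AA → possible child types {A, AB} ✓
  AB → possible child types {A, B, AB} ✓
  AO → possible child types {O, A, B, AB} ✓
  BB → possible child types {B} ✗
  BO → possible child types {O, B} ✗
  OO → possible child types {O, B} ✗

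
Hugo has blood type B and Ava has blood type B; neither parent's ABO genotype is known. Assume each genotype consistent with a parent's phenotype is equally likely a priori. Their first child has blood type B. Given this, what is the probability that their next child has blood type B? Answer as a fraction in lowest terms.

Possible genotypes: Hugo ∈ {BB, BO}; Ava ∈ {BB, BO}.
Weight each parental genotype pair by prior × P(type-B child):
  BB × BB: posterior weight 4/15; P(next child type B) = 1.
  BB × BO: posterior weight 4/15; P(next child type B) = 1.
  BO × BB: posterior weight 4/15; P(next child type B) = 1.
  BO × BO: posterior weight 1/5; P(next child type B) = 3/4.
Weighted sum = 19/20.

19/20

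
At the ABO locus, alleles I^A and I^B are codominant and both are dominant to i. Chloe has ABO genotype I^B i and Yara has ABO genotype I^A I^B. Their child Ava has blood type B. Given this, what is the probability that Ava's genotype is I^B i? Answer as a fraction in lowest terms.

Cross I^B i × I^A I^B → 1/4 I^A I^B, 1/4 I^A i, 1/4 I^B I^B, 1/4 I^B i.
Type-B genotypes among offspring: I^B I^B (1/4), I^B i (1/4); total 1/2.
P(I^B i | type B) = (1/4) / (1/2) = 1/2.

1/2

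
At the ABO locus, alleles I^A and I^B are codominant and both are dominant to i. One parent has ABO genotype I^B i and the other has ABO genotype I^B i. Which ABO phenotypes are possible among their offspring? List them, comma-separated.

Gametes from I^B i × I^B i give offspring ABO genotypes I^B I^B, I^B i, i i, i.e. phenotypes O, B.

O, B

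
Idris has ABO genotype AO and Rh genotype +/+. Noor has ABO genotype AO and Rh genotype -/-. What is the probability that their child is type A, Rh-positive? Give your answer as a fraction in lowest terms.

3/4

ABO cross AO × AO → offspring phenotypes: 1/4 O, 3/4 A.
Rh cross +/+ × -/- → 1 Rh+.
Independent loci: P(type A, Rh-positive) = 3/4 × 1 = 3/4.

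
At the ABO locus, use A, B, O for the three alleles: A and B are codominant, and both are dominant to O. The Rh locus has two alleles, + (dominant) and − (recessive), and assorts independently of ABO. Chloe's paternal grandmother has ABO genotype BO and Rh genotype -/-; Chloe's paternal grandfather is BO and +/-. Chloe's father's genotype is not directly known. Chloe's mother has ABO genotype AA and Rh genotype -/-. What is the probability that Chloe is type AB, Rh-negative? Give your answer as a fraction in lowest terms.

Chloe's father's ABO genotype from BO × BO: 1/4 BB, 1/2 BO, 1/4 OO.
Crossing each possibility with the mother AA and summing P(type AB): 1/4·1 + 1/2·1/2 + 1/4·0 = 1/2.
Similarly for Rh via the father's Rh distribution: P(Rh-) = 3/4.
Independent loci: 1/2 × 3/4 = 3/8.

3/8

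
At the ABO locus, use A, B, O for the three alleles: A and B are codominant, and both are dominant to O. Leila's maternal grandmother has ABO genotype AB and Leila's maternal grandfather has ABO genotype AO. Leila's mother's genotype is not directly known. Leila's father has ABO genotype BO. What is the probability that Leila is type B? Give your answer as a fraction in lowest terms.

Leila's mother's ABO genotype from AB × AO: 1/4 AA, 1/4 AB, 1/4 AO, 1/4 BO.
Crossing each possibility with the father BO and summing P(type B): 1/4·0 + 1/4·1/2 + 1/4·1/4 + 1/4·3/4 = 3/8.

3/8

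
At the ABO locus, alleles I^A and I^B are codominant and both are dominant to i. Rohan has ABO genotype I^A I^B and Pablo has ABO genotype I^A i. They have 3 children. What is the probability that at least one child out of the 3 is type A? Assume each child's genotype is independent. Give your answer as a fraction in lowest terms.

ABO cross I^A I^B × I^A i → 1/2 A, 1/4 B, 1/4 AB.
So P(type A) = 1/2 per child.
P(none) = (1/2)^3 = 1/8; P(at least one) = 1 − 1/8 = 7/8.

7/8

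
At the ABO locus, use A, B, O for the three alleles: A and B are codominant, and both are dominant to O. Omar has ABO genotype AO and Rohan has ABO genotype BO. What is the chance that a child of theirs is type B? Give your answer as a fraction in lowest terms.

1/4

ABO cross AO × BO → offspring phenotypes: 1/4 O, 1/4 A, 1/4 B, 1/4 AB.
So P(type B) = 1/4.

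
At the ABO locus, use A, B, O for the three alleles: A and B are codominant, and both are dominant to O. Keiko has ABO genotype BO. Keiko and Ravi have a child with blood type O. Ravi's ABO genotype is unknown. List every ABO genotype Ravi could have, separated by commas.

AO, BO, OO

For each candidate genotype of Ravi, check whether crossing it with BO can produce every observed child phenotype.
  AA → possible child types {A, AB} ✗
  AB → possible child types {A, B, AB} ✗
  AO → possible child types {O, A, B, AB} ✓
  BB → possible child types {B} ✗
  BO → possible child types {O, B} ✓
  OO → possible child types {O, B} ✓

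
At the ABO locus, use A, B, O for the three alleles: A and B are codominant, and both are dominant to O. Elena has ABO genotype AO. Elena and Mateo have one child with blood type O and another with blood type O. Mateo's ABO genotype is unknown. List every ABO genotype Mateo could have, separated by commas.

AO, BO, OO

For each candidate genotype of Mateo, check whether crossing it with AO can produce every observed child phenotype.
  AA → possible child types {A} ✗
  AB → possible child types {A, B, AB} ✗
  AO → possible child types {O, A} ✓
  BB → possible child types {B, AB} ✗
  BO → possible child types {O, A, B, AB} ✓
  OO → possible child types {O, A} ✓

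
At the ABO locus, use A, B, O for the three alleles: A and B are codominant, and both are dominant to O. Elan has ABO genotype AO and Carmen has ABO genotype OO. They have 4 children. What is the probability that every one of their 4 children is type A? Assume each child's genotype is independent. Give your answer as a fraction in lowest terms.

1/16

ABO cross AO × OO → 1/2 O, 1/2 A.
So P(type A) = 1/2 per child.
All 4 independent: (1/2)^4 = 1/16.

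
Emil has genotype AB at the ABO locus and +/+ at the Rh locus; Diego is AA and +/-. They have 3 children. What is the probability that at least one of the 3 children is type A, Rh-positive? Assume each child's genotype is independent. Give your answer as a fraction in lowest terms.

ABO cross AB × AA → 1/2 A, 1/2 AB.
Rh cross +/+ × +/- → 1 Rh+; so P(type A, Rh-positive) = 1/2 × 1 = 1/2 per child.
P(none) = (1/2)^3 = 1/8; P(at least one) = 1 − 1/8 = 7/8.

7/8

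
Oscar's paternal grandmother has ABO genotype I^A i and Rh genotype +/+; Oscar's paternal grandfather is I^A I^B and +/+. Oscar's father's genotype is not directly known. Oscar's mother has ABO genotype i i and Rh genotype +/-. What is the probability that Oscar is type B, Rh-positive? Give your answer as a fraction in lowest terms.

Oscar's father's ABO genotype from I^A i × I^A I^B: 1/4 I^A I^A, 1/4 I^A I^B, 1/4 I^A i, 1/4 I^B i.
Crossing each possibility with the mother i i and summing P(type B): 1/4·0 + 1/4·1/2 + 1/4·0 + 1/4·1/2 = 1/4.
Similarly for Rh via the father's Rh distribution: P(Rh+) = 1.
Independent loci: 1/4 × 1 = 1/4.

1/4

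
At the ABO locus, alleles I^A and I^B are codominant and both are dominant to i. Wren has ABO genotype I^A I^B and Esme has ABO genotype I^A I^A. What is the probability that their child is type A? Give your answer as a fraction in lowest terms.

1/2

ABO cross I^A I^B × I^A I^A → offspring phenotypes: 1/2 A, 1/2 AB.
So P(type A) = 1/2.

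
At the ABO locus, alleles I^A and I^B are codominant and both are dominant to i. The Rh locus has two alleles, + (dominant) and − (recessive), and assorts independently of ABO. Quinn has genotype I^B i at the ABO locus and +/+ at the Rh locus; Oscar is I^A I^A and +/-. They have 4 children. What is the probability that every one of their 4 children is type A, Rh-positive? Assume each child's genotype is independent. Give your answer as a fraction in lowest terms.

1/16

ABO cross I^B i × I^A I^A → 1/2 A, 1/2 AB.
Rh cross +/+ × +/- → 1 Rh+; so P(type A, Rh-positive) = 1/2 × 1 = 1/2 per child.
All 4 independent: (1/2)^4 = 1/16.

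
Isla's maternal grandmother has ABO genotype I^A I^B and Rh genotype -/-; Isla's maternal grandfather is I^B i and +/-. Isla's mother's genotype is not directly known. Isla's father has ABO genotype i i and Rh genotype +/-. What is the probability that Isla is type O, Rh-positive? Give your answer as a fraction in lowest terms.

Isla's mother's ABO genotype from I^A I^B × I^B i: 1/4 I^A I^B, 1/4 I^A i, 1/4 I^B I^B, 1/4 I^B i.
Crossing each possibility with the father i i and summing P(type O): 1/4·0 + 1/4·1/2 + 1/4·0 + 1/4·1/2 = 1/4.
Similarly for Rh via the mother's Rh distribution: P(Rh+) = 5/8.
Independent loci: 1/4 × 5/8 = 5/32.

5/32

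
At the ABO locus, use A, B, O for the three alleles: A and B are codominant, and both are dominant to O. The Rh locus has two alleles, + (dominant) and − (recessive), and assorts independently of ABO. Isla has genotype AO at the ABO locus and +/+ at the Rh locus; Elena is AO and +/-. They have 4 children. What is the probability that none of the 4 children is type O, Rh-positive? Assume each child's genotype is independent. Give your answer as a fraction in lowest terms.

81/256

ABO cross AO × AO → 1/4 O, 3/4 A.
Rh cross +/+ × +/- → 1 Rh+; so P(type O, Rh-positive) = 1/4 × 1 = 1/4 per child.
P(not type O, Rh-positive) = 3/4 for one child; (3/4)^4 = 81/256.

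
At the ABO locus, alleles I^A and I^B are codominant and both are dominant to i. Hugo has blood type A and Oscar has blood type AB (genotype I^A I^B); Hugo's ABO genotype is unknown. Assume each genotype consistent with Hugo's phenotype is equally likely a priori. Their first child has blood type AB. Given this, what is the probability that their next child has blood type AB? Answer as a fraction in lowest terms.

5/12

Possible genotypes: Hugo ∈ {I^A I^A, I^A i}; Oscar ∈ {I^A I^B}.
Weight each parental genotype pair by prior × P(type-AB child):
  I^A I^A × I^A I^B: posterior weight 2/3; P(next child type AB) = 1/2.
  I^A i × I^A I^B: posterior weight 1/3; P(next child type AB) = 1/4.
Weighted sum = 5/12.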